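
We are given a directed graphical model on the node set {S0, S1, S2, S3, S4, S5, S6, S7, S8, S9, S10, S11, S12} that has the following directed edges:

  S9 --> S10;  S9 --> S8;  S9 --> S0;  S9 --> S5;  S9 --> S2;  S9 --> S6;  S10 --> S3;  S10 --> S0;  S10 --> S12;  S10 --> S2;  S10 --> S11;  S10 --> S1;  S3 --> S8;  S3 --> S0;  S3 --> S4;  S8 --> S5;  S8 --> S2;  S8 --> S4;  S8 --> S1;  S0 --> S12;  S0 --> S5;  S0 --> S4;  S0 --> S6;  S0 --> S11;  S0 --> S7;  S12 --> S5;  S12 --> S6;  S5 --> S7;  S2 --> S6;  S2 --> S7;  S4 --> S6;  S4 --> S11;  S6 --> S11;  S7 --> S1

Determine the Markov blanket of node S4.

{S0, S2, S3, S6, S8, S9, S10, S11, S12}

The Markov blanket of a node is its parents, its children, and the other parents of its children.
Pa(S4) = {S0, S3, S8}.
Children of S4: S6, S11.
Co-parents of S4 (other parents of its children):
  S6: S0, S2, S9, S12
  S11: S0, S6, S10
MB(S4) = {S0, S2, S3, S6, S8, S9, S10, S11, S12}.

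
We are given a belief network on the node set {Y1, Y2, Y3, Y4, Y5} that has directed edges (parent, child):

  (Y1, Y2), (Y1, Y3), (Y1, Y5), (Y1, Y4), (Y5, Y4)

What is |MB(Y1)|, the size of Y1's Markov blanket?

Y1's children: Y2, Y3, Y4, Y5.
Y1's parents: none.
Parents of each child, excluding Y1:
  Y2 has no other parent.
  Y3 has no other parent.
  Y5: no additional parents.
  parents(Y4) \ {Y1} = {Y5}.
MB(Y1) = {Y2, Y3, Y4, Y5}, which has 4 nodes.

4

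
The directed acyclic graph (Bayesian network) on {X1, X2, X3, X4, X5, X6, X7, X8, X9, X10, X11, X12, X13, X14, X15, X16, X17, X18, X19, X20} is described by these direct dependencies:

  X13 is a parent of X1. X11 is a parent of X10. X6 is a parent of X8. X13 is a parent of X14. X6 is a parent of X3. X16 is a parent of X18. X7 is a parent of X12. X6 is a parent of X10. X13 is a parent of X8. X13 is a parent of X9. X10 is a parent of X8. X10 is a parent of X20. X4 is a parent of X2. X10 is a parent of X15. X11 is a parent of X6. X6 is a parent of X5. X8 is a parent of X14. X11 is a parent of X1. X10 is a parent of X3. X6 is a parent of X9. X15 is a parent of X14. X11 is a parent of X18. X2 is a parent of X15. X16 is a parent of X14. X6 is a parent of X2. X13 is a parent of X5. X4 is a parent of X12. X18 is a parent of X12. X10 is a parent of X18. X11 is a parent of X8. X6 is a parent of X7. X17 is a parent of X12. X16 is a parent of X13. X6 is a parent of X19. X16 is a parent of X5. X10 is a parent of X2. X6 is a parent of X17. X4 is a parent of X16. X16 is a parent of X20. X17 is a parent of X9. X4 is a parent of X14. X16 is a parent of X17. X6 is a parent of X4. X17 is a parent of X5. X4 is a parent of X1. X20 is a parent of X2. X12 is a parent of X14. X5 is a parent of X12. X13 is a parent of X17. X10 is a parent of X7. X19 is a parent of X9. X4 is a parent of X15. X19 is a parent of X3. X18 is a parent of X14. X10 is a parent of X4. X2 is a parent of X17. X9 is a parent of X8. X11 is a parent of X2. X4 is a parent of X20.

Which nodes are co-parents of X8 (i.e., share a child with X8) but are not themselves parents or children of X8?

{X4, X12, X15, X16, X18}

Children of X8: X14.
  X14's other parents are X4, X12, X13, X15, X16, X18.
Excluding nodes already adjacent to X8 (X6, X9, X10, X11, X13, X14), the co-parent-only contribution is {X4, X12, X15, X16, X18}.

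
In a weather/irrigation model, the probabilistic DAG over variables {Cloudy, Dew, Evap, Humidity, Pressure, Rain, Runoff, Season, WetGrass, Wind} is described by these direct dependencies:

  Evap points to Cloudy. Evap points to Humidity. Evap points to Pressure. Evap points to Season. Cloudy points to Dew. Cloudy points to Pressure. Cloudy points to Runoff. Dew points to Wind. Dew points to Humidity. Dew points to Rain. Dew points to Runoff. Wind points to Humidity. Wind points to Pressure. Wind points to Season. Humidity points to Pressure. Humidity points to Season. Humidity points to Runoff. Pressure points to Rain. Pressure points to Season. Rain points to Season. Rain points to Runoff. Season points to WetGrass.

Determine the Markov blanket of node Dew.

A node's Markov blanket = Pa ∪ Ch ∪ (parents of Ch other than the node itself).
Dew's parents: Cloudy.
Dew has children Humidity, Rain, Runoff, Wind.
Parents of each child, excluding Dew:
  Wind has no other parent.
  parents(Humidity) \ {Dew} = {Evap, Wind}.
  Rain also has parent Pressure.
  Runoff's other parents are Cloudy, Humidity, Rain.
Union: {Cloudy} ∪ {Humidity, Rain, Runoff, Wind} ∪ {Cloudy, Evap, Humidity, Pressure, Rain, Wind} = {Cloudy, Evap, Humidity, Pressure, Rain, Runoff, Wind}.

{Cloudy, Evap, Humidity, Pressure, Rain, Runoff, Wind}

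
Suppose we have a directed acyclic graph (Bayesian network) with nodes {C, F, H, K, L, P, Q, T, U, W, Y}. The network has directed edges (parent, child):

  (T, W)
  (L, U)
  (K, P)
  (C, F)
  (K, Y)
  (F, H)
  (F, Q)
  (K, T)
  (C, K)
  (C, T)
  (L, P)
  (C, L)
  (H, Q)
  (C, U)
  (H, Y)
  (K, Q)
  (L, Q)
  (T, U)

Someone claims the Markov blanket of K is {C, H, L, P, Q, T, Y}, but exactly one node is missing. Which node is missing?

By definition, MB(K) is built from K's parents, K's children, and the co-parents of K.
Pa(K) = {C}.
Ch(K) = {P, Q, T, Y}.
Parents of each child, excluding K:
  P's other parent is L.
  parents(Q) \ {K} = {F, H, L}.
  T's other parent is C.
  Y's other parent is H.
MB(K) = {C, F, H, L, P, Q, T, Y}.
Comparing with the claimed set, F is missing.

F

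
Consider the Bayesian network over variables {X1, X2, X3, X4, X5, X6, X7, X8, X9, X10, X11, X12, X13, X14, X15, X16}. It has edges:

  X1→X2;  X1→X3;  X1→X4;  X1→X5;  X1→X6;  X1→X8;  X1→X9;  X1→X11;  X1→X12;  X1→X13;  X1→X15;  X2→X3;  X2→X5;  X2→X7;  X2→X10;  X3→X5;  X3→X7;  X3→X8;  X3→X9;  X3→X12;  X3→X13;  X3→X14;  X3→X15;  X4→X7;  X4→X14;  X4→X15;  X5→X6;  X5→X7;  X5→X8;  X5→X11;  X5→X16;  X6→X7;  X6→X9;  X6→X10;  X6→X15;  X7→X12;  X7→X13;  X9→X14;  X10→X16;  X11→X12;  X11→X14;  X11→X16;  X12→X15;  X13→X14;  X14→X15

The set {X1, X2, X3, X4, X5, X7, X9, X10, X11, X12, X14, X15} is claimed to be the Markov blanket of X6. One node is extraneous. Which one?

By definition, MB(X6) is built from X6's parents, X6's children, and the co-parents of X6.
Pa(X6) = {X1, X5}.
X6's children: X7, X9, X10, X15.
Parents of each child, excluding X6:
  parents(X7) \ {X6} = {X2, X3, X4, X5}.
  X9's other parents are X1, X3.
  X10 also has parent X2.
  X15 also has parents X1, X3, X4, X12, X14.
MB(X6) = {X1, X2, X3, X4, X5, X7, X9, X10, X12, X14, X15}.
X11 is neither a parent, child, nor co-parent of X6, so it does not belong.

X11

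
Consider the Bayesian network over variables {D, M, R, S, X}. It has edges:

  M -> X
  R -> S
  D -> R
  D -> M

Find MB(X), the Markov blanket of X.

Children of X: none.
X has parent M.
X has no children, so there are no co-parents.
Union: {M} ∪ {} ∪ {} = {M}.

{M}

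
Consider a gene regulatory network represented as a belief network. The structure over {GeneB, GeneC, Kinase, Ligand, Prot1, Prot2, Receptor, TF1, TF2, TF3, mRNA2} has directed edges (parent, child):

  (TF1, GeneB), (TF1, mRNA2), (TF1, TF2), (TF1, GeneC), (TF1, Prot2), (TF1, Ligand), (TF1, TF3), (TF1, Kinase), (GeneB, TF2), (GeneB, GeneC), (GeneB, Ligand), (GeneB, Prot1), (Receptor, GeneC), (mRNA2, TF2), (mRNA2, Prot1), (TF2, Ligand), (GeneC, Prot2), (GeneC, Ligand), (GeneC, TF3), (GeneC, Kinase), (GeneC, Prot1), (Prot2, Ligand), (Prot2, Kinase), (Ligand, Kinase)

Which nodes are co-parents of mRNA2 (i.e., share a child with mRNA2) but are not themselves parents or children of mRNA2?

{GeneB, GeneC}

Children of mRNA2: Prot1, TF2.
  TF2's other parents are GeneB, TF1.
  Prot1's other parents are GeneB, GeneC.
Excluding nodes already adjacent to mRNA2 (Prot1, TF1, TF2), the co-parent-only contribution is {GeneB, GeneC}.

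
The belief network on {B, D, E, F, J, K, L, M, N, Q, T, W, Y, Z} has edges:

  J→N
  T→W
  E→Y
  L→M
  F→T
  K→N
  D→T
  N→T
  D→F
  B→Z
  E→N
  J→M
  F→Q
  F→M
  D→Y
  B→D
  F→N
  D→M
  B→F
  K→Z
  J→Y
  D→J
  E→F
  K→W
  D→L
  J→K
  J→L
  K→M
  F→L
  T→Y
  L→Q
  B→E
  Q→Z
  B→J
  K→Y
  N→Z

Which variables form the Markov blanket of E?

Children of E: F, N, Y.
Pa(E) = {B}.
For each child, the remaining parents (spouses of E):
  F: B, D
  N: F, J, K
  Y: D, J, K, T
Taking the union gives {B, D, F, J, K, N, T, Y}.

{B, D, F, J, K, N, T, Y}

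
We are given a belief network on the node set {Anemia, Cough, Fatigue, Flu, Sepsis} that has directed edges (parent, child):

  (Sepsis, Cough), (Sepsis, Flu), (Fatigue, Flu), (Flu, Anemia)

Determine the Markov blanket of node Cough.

Recall MB(v) = parents ∪ children ∪ spouses, where spouses are the other parents of v's children.
Cough's parents: Sepsis.
Ch(Cough) = {}.
With no children, Cough has no spouses; the co-parent set is empty.
So the Markov blanket of Cough is {Sepsis}.

{Sepsis}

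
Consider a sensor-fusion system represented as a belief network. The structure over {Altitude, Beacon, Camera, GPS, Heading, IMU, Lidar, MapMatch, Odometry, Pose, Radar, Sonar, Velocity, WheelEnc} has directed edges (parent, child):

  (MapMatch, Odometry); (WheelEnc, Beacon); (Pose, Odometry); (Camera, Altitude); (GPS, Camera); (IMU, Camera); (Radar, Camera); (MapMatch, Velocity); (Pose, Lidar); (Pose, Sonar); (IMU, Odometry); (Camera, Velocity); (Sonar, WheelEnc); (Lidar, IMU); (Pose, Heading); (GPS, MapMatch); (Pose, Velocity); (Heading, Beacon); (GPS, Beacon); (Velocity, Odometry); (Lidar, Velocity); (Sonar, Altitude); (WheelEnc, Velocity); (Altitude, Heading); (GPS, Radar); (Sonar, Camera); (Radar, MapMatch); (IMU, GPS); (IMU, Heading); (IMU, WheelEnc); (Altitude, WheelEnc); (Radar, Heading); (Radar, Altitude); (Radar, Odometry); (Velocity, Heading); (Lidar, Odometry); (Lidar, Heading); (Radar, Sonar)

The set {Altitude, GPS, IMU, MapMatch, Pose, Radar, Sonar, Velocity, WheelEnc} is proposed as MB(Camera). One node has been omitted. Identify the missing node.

Lidar

Camera's parents: GPS, IMU, Radar, Sonar.
Children of Camera: Altitude, Velocity.
Other parents of Camera's children:
  Altitude also has parents Radar, Sonar.
  Velocity also has parents Lidar, MapMatch, Pose, WheelEnc.
MB(Camera) = {Altitude, GPS, IMU, Lidar, MapMatch, Pose, Radar, Sonar, Velocity, WheelEnc}.
Comparing with the claimed set, Lidar is missing.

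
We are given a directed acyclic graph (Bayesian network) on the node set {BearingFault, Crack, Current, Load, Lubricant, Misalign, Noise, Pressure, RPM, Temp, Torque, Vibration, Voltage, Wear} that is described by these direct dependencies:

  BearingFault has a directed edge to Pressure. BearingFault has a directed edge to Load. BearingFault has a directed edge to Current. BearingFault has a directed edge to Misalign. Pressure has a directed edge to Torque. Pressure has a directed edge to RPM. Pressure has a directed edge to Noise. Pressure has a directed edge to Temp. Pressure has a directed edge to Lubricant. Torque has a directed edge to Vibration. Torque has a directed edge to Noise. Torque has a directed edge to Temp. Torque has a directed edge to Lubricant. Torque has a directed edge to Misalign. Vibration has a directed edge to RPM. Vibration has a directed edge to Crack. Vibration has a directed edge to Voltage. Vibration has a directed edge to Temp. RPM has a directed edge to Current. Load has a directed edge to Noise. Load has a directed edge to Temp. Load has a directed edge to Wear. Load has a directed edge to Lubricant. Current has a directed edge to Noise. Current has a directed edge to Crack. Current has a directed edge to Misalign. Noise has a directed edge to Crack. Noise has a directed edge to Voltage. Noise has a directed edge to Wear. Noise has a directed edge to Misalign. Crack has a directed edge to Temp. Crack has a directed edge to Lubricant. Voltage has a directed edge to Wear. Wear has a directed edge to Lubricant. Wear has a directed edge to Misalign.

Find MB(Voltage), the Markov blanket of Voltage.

Pa(Voltage) = {Noise, Vibration}.
Voltage's children: Wear.
Co-parents of Voltage (other parents of its children):
  Wear's other parents are Load, Noise.
Taking the union gives {Load, Noise, Vibration, Wear}.

{Load, Noise, Vibration, Wear}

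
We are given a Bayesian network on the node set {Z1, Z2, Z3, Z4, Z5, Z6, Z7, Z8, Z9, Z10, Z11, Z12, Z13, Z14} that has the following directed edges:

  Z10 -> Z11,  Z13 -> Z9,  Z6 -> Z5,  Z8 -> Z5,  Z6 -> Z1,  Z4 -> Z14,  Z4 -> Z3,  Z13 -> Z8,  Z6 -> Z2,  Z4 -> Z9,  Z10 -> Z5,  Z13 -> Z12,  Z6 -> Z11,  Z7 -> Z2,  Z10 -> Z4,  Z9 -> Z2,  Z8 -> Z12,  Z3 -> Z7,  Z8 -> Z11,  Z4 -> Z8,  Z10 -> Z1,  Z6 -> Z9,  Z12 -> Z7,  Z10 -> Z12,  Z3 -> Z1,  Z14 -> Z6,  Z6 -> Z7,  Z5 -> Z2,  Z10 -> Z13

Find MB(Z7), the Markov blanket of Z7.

{Z2, Z3, Z5, Z6, Z9, Z12}

Recall MB(v) = parents ∪ children ∪ spouses, where spouses are the other parents of v's children.
Pa(Z7) = {Z3, Z6, Z12}.
Z7's children: Z2.
Parents of each child, excluding Z7:
  Z2: Z5, Z6, Z9
Taking the union gives {Z2, Z3, Z5, Z6, Z9, Z12}.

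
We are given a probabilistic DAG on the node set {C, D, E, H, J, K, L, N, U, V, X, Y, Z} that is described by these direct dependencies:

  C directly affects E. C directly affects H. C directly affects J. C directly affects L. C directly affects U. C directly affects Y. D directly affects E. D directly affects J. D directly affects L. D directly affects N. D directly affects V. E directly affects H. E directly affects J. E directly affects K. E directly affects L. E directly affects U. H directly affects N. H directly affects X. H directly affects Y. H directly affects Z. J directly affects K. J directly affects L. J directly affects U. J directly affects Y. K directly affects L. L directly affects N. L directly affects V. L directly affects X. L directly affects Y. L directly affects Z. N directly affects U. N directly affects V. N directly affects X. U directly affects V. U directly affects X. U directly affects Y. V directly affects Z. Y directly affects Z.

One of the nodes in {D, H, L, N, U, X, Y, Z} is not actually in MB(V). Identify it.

X

By definition, MB(V) is built from V's parents, V's children, and the co-parents of V.
V's parents: D, L, N, U.
V has child Z.
Other parents of V's children:
  Z's other parents are H, L, Y.
MB(V) = {D, H, L, N, U, Y, Z}.
X is neither a parent, child, nor co-parent of V, so it does not belong.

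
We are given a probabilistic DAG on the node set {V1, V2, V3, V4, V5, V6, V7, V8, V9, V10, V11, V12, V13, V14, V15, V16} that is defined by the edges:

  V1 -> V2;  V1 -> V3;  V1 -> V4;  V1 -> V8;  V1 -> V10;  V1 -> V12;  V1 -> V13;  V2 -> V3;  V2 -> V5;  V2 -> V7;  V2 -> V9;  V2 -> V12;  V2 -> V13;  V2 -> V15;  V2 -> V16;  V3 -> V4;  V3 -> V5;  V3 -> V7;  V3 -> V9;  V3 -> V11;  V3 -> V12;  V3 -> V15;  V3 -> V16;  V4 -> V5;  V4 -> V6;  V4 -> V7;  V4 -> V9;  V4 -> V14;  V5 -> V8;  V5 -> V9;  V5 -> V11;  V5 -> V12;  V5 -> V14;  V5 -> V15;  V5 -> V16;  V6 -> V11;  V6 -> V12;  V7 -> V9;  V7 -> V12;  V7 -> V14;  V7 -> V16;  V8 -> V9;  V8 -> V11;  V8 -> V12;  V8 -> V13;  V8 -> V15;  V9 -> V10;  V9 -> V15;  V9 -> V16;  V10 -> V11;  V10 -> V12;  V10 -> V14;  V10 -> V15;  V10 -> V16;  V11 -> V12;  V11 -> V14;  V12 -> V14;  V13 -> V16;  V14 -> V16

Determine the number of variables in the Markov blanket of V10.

15

Ch(V10) = {V11, V12, V14, V15, V16}.
Parents of V10: V1, V9.
Parents of each child, excluding V10:
  parents(V11) \ {V10} = {V3, V5, V6, V8}.
  parents(V12) \ {V10} = {V1, V2, V3, V5, V6, V7, V8, V11}.
  V14 also has parents V4, V5, V7, V11, V12.
  parents(V15) \ {V10} = {V2, V3, V5, V8, V9}.
  V16 also has parents V2, V3, V5, V7, V9, V13, V14.
MB(V10) = {V1, V2, V3, V4, V5, V6, V7, V8, V9, V11, V12, V13, V14, V15, V16}, which has 15 nodes.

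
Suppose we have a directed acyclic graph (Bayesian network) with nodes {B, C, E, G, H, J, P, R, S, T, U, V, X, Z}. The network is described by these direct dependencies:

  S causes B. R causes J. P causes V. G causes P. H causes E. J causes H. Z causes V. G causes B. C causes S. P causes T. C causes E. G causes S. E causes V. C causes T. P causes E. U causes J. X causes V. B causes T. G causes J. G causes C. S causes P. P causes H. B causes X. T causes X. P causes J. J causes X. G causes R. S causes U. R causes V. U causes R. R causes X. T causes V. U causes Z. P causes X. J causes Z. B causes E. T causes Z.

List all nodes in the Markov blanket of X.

{B, E, J, P, R, T, V, Z}

X has parents B, J, P, R, T.
X has child V.
Co-parents of X (other parents of its children):
  parents(V) \ {X} = {E, P, R, T, Z}.
Taking the union gives {B, E, J, P, R, T, V, Z}.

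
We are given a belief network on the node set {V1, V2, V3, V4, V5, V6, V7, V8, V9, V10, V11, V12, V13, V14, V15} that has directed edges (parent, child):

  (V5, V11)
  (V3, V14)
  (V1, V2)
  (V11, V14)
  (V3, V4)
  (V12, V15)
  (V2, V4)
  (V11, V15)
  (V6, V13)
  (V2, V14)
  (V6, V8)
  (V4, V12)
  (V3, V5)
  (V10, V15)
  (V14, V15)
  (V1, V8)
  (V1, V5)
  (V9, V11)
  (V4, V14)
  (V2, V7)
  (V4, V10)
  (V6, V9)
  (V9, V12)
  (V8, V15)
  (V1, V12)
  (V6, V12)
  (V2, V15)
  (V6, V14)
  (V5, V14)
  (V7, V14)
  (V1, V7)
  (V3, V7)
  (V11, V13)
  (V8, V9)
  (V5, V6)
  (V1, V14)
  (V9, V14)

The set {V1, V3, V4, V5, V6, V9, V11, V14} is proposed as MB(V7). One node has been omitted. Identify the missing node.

V2

A node's Markov blanket = Pa ∪ Ch ∪ (parents of Ch other than the node itself).
V7's parents: V1, V2, V3.
Children of V7: V14.
Parents of each child, excluding V7:
  V14: V1, V2, V3, V4, V5, V6, V9, V11
MB(V7) = {V1, V2, V3, V4, V5, V6, V9, V11, V14}.
Comparing with the claimed set, V2 is missing.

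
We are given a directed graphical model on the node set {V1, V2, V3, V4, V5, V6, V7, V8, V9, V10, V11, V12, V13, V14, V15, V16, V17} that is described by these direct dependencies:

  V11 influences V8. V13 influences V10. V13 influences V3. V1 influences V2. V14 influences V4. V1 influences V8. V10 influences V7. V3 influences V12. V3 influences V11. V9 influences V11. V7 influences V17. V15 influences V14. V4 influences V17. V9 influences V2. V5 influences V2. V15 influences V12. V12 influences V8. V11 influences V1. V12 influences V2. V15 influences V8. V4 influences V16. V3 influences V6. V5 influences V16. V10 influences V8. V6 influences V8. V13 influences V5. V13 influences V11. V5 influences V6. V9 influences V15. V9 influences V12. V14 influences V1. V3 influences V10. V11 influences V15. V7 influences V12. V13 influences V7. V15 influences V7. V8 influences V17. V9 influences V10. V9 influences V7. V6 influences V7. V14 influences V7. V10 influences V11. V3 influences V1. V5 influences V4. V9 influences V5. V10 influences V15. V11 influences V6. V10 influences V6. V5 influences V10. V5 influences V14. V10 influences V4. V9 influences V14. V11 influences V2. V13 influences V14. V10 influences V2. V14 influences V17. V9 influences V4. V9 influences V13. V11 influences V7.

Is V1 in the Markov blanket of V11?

Yes

V1 is a child of V11.
So V1 ∈ MB(V11).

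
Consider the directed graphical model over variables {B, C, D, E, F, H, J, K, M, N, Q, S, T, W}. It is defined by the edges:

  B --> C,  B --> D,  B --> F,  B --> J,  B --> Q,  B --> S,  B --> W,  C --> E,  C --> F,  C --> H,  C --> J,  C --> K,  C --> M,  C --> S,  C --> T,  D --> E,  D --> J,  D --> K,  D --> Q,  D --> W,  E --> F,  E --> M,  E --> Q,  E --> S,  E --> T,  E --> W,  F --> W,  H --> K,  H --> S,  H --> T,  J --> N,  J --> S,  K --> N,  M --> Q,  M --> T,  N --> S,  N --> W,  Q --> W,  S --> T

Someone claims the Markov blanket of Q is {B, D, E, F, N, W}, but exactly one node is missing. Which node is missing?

M

Parents of Q: B, D, E, M.
Children of Q: W.
Other parents of Q's children:
  parents(W) \ {Q} = {B, D, E, F, N}.
MB(Q) = {B, D, E, F, M, N, W}.
Comparing with the claimed set, M is missing.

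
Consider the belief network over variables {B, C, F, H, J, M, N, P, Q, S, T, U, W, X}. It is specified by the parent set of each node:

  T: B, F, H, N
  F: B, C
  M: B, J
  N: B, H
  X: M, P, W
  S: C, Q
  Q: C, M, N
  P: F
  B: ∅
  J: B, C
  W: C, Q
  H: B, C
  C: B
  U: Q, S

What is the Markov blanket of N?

A node's Markov blanket = Pa ∪ Ch ∪ (parents of Ch other than the node itself).
Ch(N) = {Q, T}.
Pa(N) = {B, H}.
For each child, the remaining parents (spouses of N):
  Q also has parents C, M.
  T's other parents are B, F, H.
MB(N) = {B, C, F, H, M, Q, T}.

{B, C, F, H, M, Q, T}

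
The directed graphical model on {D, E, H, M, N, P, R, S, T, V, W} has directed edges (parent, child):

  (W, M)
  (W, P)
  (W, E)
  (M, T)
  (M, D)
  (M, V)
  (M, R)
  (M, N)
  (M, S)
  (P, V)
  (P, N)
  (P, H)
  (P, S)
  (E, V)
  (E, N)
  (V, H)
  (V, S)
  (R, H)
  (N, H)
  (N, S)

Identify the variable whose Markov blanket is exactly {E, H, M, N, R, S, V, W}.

The target node must have every member of {E, H, M, N, R, S, V, W} as a parent, child, or co-parent, and no others.
Parents of P: W; children: H, N, S, V; co-parents: E, M, N, R, V.
These exactly cover the given set, so the node is P.

P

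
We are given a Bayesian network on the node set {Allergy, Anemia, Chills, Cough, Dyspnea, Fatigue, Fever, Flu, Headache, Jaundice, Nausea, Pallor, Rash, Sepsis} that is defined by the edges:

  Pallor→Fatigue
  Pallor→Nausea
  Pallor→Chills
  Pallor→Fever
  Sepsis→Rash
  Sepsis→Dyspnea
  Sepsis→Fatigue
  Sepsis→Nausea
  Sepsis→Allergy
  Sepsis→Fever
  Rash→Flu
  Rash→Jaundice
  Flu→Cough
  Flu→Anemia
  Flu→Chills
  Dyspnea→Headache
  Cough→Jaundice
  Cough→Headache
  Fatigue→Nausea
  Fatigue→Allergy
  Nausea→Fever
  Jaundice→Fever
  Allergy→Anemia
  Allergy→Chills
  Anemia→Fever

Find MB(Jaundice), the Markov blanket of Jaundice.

Recall MB(v) = parents ∪ children ∪ spouses, where spouses are the other parents of v's children.
Children of Jaundice: Fever.
Jaundice has parents Cough, Rash.
Co-parents of Jaundice (other parents of its children):
  Fever also has parents Anemia, Nausea, Pallor, Sepsis.
So the Markov blanket of Jaundice is {Anemia, Cough, Fever, Nausea, Pallor, Rash, Sepsis}.

{Anemia, Cough, Fever, Nausea, Pallor, Rash, Sepsis}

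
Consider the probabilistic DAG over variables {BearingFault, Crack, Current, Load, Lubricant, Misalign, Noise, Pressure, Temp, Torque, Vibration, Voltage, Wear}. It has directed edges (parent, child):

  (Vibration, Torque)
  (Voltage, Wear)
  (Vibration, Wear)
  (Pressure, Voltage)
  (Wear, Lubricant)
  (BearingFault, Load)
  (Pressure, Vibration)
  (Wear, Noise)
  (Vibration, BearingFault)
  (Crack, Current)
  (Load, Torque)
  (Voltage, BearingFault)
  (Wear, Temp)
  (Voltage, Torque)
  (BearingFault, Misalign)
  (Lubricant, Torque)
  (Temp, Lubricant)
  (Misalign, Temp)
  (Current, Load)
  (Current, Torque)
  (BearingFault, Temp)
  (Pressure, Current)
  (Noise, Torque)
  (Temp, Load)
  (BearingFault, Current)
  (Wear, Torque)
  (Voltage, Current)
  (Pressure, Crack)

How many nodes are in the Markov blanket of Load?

By definition, MB(Load) is built from Load's parents, Load's children, and the co-parents of Load.
Load has parents BearingFault, Current, Temp.
Children of Load: Torque.
Parents of each child, excluding Load:
  Torque: Current, Lubricant, Noise, Vibration, Voltage, Wear
MB(Load) = {BearingFault, Current, Lubricant, Noise, Temp, Torque, Vibration, Voltage, Wear}, which has 9 nodes.

9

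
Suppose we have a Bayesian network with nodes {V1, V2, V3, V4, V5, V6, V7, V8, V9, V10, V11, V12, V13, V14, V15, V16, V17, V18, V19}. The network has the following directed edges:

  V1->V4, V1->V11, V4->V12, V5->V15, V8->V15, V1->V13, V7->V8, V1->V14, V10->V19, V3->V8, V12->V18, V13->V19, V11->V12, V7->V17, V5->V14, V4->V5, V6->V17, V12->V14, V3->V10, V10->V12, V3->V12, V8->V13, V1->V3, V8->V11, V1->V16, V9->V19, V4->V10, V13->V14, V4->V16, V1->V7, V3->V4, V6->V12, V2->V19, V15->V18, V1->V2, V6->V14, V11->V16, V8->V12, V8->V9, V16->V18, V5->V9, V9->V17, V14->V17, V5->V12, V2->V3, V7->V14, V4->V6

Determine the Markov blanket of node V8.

{V1, V3, V4, V5, V6, V7, V9, V10, V11, V12, V13, V15}

V8's parents: V3, V7.
V8's children: V9, V11, V12, V13, V15.
Co-parents of V8 (other parents of its children):
  parents(V9) \ {V8} = {V5}.
  V11 also has parent V1.
  parents(V12) \ {V8} = {V3, V4, V5, V6, V10, V11}.
  V13 also has parent V1.
  parents(V15) \ {V8} = {V5}.
Taking the union gives {V1, V3, V4, V5, V6, V7, V9, V10, V11, V12, V13, V15}.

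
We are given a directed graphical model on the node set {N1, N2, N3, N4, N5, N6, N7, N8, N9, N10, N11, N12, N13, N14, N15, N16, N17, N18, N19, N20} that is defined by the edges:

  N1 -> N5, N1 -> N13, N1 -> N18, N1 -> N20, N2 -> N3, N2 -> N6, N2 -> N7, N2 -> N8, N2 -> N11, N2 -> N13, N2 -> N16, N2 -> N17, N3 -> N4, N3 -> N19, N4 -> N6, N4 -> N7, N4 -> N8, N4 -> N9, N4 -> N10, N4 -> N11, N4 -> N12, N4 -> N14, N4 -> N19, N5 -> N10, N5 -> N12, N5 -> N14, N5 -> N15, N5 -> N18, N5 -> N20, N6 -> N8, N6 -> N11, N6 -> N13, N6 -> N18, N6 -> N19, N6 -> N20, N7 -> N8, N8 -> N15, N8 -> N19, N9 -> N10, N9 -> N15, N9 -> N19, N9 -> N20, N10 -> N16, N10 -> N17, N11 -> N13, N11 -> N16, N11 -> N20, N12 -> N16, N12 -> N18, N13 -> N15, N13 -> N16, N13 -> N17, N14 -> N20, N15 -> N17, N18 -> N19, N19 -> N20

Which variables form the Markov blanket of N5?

{N1, N4, N6, N8, N9, N10, N11, N12, N13, N14, N15, N18, N19, N20}

A node's Markov blanket = Pa ∪ Ch ∪ (parents of Ch other than the node itself).
Parents of N5: N1.
Children of N5: N10, N12, N14, N15, N18, N20.
Other parents of N5's children:
  N10: N4, N9
  N12: N4
  N14: N4
  N15: N8, N9, N13
  N18: N1, N6, N12
  N20: N1, N6, N9, N11, N14, N19
Taking the union gives {N1, N4, N6, N8, N9, N10, N11, N12, N13, N14, N15, N18, N19, N20}.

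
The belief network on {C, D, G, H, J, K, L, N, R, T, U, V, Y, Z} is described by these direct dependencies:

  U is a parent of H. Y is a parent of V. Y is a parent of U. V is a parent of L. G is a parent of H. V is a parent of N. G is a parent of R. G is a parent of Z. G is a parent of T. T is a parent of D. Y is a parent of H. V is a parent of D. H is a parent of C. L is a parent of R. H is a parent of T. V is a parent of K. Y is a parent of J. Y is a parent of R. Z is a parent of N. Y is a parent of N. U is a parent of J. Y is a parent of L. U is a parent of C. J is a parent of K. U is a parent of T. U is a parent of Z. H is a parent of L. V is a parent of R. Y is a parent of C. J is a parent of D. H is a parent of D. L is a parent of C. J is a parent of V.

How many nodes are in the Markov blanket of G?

8

Pa(G) = {}.
Ch(G) = {H, R, T, Z}.
Parents of each child, excluding G:
  Z also has parent U.
  H's other parents are U, Y.
  R's other parents are L, V, Y.
  parents(T) \ {G} = {H, U}.
MB(G) = {H, L, R, T, U, V, Y, Z}, which has 8 nodes.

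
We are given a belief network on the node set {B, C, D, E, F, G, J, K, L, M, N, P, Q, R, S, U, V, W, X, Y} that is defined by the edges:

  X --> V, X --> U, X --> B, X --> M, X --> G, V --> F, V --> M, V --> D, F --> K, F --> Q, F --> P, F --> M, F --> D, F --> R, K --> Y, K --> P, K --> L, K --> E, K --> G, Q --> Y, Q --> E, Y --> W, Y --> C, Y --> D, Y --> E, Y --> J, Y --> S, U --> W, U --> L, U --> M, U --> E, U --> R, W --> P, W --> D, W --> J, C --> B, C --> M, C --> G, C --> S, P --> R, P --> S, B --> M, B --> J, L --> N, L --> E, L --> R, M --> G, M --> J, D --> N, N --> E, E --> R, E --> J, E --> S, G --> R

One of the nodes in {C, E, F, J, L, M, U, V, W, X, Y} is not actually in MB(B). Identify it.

L

B has parents C, X.
B has children J, M.
For each child, the remaining parents (spouses of B):
  M: C, F, U, V, X
  J: E, M, W, Y
MB(B) = {C, E, F, J, M, U, V, W, X, Y}.
L is neither a parent, child, nor co-parent of B, so it does not belong.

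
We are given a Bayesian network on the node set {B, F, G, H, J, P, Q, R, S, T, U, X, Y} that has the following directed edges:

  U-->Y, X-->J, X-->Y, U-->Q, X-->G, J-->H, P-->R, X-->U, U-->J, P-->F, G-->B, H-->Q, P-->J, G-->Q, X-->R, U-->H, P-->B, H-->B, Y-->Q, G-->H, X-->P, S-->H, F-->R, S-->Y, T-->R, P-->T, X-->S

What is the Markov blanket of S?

Recall MB(v) = parents ∪ children ∪ spouses, where spouses are the other parents of v's children.
Pa(S) = {X}.
Ch(S) = {H, Y}.
For each child, the remaining parents (spouses of S):
  H's other parents are G, J, U.
  parents(Y) \ {S} = {U, X}.
Union: {X} ∪ {H, Y} ∪ {G, J, U, X} = {G, H, J, U, X, Y}.

{G, H, J, U, X, Y}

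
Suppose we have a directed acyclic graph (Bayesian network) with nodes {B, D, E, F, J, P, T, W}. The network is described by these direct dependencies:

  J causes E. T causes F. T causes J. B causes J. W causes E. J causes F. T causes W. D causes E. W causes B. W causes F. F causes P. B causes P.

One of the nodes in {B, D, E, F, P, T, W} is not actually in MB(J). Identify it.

A node's Markov blanket = Pa ∪ Ch ∪ (parents of Ch other than the node itself).
Children of J: E, F.
J's parents: B, T.
Parents of each child, excluding J:
  F also has parents T, W.
  E also has parents D, W.
MB(J) = {B, D, E, F, T, W}.
P is neither a parent, child, nor co-parent of J, so it does not belong.

P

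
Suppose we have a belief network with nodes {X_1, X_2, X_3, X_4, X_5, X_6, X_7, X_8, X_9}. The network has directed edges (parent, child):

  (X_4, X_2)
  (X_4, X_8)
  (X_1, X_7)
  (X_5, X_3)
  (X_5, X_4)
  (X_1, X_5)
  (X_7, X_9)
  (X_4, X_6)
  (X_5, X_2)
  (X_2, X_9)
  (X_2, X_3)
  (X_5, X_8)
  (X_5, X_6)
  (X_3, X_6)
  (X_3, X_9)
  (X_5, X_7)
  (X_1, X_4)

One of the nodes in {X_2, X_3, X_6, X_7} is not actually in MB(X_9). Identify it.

X_9's children: none.
Parents of X_9: X_2, X_3, X_7.
X_9 has no children, so there are no co-parents.
MB(X_9) = {X_2, X_3, X_7}.
X_6 is neither a parent, child, nor co-parent of X_9, so it does not belong.

X_6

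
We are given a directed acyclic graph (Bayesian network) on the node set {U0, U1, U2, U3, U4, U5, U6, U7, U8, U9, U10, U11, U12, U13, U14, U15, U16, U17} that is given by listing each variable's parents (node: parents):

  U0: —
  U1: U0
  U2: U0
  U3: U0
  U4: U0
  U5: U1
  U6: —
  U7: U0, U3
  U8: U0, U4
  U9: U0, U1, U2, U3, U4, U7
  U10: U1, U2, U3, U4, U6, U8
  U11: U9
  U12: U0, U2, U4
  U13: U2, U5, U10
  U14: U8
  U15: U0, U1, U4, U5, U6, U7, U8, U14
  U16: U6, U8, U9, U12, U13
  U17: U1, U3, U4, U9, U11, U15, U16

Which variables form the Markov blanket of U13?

U13 has parents U2, U5, U10.
Children of U13: U16.
For each child, the remaining parents (spouses of U13):
  U16 also has parents U6, U8, U9, U12.
MB(U13) = {U2, U5, U6, U8, U9, U10, U12, U16}.

{U2, U5, U6, U8, U9, U10, U12, U16}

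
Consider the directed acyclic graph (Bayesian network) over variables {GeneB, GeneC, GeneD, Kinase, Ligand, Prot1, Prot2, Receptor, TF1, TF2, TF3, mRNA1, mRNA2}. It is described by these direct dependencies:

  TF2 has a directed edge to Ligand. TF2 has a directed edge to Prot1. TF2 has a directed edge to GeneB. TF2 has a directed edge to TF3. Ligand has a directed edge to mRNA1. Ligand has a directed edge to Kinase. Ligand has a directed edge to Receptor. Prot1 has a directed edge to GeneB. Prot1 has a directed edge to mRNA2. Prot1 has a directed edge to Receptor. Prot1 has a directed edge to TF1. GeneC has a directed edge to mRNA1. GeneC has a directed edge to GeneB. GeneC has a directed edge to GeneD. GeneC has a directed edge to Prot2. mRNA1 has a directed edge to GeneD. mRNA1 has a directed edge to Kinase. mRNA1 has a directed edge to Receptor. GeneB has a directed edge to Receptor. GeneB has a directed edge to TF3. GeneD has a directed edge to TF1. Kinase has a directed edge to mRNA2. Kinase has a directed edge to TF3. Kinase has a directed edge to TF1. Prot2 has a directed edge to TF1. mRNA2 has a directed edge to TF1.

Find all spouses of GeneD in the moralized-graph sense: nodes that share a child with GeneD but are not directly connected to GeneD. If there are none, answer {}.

{Kinase, Prot1, Prot2, mRNA2}

Children of GeneD: TF1.
  TF1 also has parents Kinase, Prot1, Prot2, mRNA2.
Excluding nodes already adjacent to GeneD (GeneC, TF1, mRNA1), the co-parent-only contribution is {Kinase, Prot1, Prot2, mRNA2}.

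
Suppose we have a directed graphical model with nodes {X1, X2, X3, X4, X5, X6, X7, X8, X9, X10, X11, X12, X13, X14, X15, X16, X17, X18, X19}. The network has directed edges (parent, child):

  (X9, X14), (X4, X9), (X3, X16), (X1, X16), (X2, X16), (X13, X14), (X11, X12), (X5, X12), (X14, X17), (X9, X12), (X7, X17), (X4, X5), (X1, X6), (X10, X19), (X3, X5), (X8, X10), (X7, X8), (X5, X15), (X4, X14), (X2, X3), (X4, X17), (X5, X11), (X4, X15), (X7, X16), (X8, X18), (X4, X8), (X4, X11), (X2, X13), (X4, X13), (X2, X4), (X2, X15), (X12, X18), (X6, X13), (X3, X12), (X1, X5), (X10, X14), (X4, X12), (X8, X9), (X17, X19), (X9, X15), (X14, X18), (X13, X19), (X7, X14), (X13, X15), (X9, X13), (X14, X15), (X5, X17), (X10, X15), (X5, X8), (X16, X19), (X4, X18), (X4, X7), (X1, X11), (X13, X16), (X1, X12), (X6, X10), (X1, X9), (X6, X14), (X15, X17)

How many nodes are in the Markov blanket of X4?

16

A node's Markov blanket = Pa ∪ Ch ∪ (parents of Ch other than the node itself).
X4 has parent X2.
Children of X4: X5, X7, X8, X9, X11, X12, X13, X14, X15, X17, X18.
Co-parents of X4 (other parents of its children):
  X5's other parents are X1, X3.
  X7 has no other parent.
  X8's other parents are X5, X7.
  X9 also has parents X1, X8.
  parents(X11) \ {X4} = {X1, X5}.
  X12's other parents are X1, X3, X5, X9, X11.
  X13's other parents are X2, X6, X9.
  X14's other parents are X6, X7, X9, X10, X13.
  X15's other parents are X2, X5, X9, X10, X13, X14.
  parents(X17) \ {X4} = {X5, X7, X14, X15}.
  X18's other parents are X8, X12, X14.
MB(X4) = {X1, X2, X3, X5, X6, X7, X8, X9, X10, X11, X12, X13, X14, X15, X17, X18}, which has 16 nodes.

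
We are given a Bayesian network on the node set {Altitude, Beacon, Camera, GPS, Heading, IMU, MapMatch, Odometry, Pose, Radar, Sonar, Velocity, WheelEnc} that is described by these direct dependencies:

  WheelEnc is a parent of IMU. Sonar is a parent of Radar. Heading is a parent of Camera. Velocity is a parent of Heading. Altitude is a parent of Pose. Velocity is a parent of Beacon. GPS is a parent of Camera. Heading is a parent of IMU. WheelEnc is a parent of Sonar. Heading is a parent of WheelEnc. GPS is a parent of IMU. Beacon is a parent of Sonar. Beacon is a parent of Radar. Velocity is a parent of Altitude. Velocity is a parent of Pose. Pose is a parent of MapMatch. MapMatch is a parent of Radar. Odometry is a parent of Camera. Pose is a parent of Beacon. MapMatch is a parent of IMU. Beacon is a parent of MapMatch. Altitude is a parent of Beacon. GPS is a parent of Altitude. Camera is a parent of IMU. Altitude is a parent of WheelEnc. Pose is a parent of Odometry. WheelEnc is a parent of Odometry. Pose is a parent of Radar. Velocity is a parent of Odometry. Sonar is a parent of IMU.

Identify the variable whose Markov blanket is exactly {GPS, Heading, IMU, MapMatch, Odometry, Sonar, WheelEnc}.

Camera

The target node must have every member of {GPS, Heading, IMU, MapMatch, Odometry, Sonar, WheelEnc} as a parent, child, or co-parent, and no others.
Parents of Camera: GPS, Heading, Odometry; children: IMU; co-parents: GPS, Heading, MapMatch, Sonar, WheelEnc.
These exactly cover the given set, so the node is Camera.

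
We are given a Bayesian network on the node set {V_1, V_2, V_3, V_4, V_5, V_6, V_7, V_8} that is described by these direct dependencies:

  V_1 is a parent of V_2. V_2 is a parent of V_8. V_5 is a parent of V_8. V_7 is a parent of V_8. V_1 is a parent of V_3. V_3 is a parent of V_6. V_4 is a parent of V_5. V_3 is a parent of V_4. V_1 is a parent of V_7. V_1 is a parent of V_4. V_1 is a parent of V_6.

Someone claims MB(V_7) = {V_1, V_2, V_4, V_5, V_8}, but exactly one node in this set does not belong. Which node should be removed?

V_4

A node's Markov blanket = Pa ∪ Ch ∪ (parents of Ch other than the node itself).
Children of V_7: V_8.
V_7 has parent V_1.
Co-parents of V_7 (other parents of its children):
  V_8 also has parents V_2, V_5.
MB(V_7) = {V_1, V_2, V_5, V_8}.
V_4 is neither a parent, child, nor co-parent of V_7, so it does not belong.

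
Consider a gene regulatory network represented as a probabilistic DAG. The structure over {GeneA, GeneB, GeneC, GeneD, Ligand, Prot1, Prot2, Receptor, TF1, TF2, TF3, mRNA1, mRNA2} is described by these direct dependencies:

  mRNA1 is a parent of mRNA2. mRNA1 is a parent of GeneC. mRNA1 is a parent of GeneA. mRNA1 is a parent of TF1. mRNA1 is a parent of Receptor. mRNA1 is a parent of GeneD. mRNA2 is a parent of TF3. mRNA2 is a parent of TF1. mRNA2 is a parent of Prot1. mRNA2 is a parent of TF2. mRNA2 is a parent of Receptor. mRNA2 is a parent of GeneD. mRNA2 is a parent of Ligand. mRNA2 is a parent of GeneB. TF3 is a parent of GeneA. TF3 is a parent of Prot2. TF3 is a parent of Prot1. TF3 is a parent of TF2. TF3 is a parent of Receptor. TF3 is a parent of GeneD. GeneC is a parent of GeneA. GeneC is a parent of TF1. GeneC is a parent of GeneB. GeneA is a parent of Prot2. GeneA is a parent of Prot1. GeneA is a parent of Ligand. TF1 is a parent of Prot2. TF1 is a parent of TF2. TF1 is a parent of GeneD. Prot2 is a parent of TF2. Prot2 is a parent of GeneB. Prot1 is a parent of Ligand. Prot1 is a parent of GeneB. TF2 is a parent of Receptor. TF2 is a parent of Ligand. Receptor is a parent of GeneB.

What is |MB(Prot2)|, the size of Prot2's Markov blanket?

Pa(Prot2) = {GeneA, TF1, TF3}.
Ch(Prot2) = {GeneB, TF2}.
Parents of each child, excluding Prot2:
  parents(TF2) \ {Prot2} = {TF1, TF3, mRNA2}.
  parents(GeneB) \ {Prot2} = {GeneC, Prot1, Receptor, mRNA2}.
MB(Prot2) = {GeneA, GeneB, GeneC, Prot1, Receptor, TF1, TF2, TF3, mRNA2}, which has 9 nodes.

9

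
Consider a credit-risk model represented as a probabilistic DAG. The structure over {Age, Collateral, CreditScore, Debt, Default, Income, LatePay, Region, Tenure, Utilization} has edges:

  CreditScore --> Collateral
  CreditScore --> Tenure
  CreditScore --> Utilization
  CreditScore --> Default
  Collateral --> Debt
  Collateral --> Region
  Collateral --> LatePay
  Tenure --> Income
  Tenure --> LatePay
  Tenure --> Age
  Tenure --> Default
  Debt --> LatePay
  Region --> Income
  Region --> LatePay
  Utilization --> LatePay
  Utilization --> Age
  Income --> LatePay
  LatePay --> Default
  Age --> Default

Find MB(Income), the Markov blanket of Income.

Parents of Income: Region, Tenure.
Income's children: LatePay.
For each child, the remaining parents (spouses of Income):
  LatePay: Collateral, Debt, Region, Tenure, Utilization
So the Markov blanket of Income is {Collateral, Debt, LatePay, Region, Tenure, Utilization}.

{Collateral, Debt, LatePay, Region, Tenure, Utilization}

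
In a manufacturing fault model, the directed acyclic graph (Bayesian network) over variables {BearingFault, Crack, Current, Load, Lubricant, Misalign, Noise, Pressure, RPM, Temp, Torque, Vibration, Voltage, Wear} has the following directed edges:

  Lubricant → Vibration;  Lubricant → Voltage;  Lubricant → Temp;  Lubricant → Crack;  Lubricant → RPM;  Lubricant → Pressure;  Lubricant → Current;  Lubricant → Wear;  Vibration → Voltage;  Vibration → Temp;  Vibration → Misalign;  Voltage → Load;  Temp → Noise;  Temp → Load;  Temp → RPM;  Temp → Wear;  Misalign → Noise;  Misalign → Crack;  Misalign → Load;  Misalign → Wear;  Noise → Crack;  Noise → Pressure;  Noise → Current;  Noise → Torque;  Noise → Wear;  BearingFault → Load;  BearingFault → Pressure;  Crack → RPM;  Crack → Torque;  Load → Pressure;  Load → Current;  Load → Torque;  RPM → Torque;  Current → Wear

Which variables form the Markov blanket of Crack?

{Load, Lubricant, Misalign, Noise, RPM, Temp, Torque}

A node's Markov blanket = Pa ∪ Ch ∪ (parents of Ch other than the node itself).
Crack has parents Lubricant, Misalign, Noise.
Crack has children RPM, Torque.
For each child, the remaining parents (spouses of Crack):
  parents(RPM) \ {Crack} = {Lubricant, Temp}.
  Torque also has parents Load, Noise, RPM.
So the Markov blanket of Crack is {Load, Lubricant, Misalign, Noise, RPM, Temp, Torque}.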